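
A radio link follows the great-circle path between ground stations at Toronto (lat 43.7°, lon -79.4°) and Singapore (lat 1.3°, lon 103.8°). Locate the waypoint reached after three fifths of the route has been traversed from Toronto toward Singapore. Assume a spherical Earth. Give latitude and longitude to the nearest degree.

Write both endpoints as unit vectors p₁, p₂ with components (cos φ cos λ, cos φ sin λ, sin φ).
The central angle between the endpoints is δ = arccos(p₁·p₂) ≈ 2.355 rad (134.9°).
Interpolate at f = 3/5 with slerp weights a = sin((1−f)δ)/sin δ ≈ 1.142, b = sin(fδ)/sin δ ≈ 1.394.
p = a·p₁ + b·p₂ ≈ (-0.181, 0.542, 0.820); φ = arcsin(p_z) ≈ 55.13°, λ = atan2(p_y, p_x) ≈ 108.42°.

≈ lat 55°, lon 108°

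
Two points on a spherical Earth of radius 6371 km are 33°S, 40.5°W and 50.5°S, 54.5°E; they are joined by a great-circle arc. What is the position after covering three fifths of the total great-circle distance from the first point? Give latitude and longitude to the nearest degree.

≈ 54°S, 10°E

Convert each endpoint to a unit vector on the sphere (x = cos φ cos λ, y = cos φ sin λ, z = sin φ).
The central angle between the endpoints is δ = arccos(p₁·p₂) ≈ 1.188 rad (68.1°).
Interpolate at f = 3/5 with slerp weights a = sin((1−f)δ)/sin δ ≈ 0.493, b = sin(fδ)/sin δ ≈ 0.705.
p = a·p₁ + b·p₂ ≈ (0.575, 0.096, -0.813); φ = arcsin(p_z) ≈ -54.34°, λ = atan2(p_y, p_x) ≈ 9.52°.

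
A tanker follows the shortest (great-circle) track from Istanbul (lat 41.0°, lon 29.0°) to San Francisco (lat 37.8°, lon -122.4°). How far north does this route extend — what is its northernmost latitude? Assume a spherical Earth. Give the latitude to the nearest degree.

The great circle lies in the plane with unit normal n̂ = (p₁ × p₂)/|p₁ × p₂|.
Here n̂_z ≈ -0.288; the vertex latitude is φ_max = arccos|n̂_z| ≈ 73.3°.
Check via Clairaut: cos φ_max = |cos φ₁| · sin C = cos(41.0°)·sin(22.4°) ≈ 0.288, again giving ≈ 73.3°.

≈ 73°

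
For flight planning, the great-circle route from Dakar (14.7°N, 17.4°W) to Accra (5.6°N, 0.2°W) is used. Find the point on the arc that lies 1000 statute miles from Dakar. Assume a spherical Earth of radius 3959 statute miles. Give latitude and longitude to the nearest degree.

Convert each endpoint to a unit vector on the sphere (x = cos φ cos λ, y = cos φ sin λ, z = sin φ).
The central angle between the endpoints is δ = arccos(p₁·p₂) ≈ 0.335 rad (19.2°). The total great-circle distance is δ·R ≈ 0.335 × 3959 ≈ 1327 mi, so the target fraction is f = 1000/1327 ≈ 0.754.
Interpolate at f ≈ 0.754 with slerp weights a = sin((1−f)δ)/sin δ ≈ 0.251, b = sin(fδ)/sin δ ≈ 0.760.
p = a·p₁ + b·p₂ ≈ (0.988, -0.075, 0.138); φ = arcsin(p_z) ≈ 7.92°, λ = atan2(p_y, p_x) ≈ -4.35°.

≈ 8°N, 4°W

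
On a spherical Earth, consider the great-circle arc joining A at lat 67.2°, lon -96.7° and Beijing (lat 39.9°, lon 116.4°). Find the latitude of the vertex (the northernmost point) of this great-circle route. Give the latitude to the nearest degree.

≈ 80°

The great circle lies in the plane with unit normal n̂ = (p₁ × p₂)/|p₁ × p₂|.
Here n̂_z ≈ -0.173; the vertex latitude is φ_max = arccos|n̂_z| ≈ 80.1°.
Check via Clairaut: cos φ_max = |cos φ₁| · sin C = cos(67.2°)·sin(26.5°) ≈ 0.173, again giving ≈ 80.1°.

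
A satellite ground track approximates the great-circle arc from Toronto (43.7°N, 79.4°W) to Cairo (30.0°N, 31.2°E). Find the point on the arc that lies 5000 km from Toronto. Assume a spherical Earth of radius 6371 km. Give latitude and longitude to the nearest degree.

≈ 52°N, 11°W

Write both endpoints as unit vectors p₁, p₂ with components (cos φ cos λ, cos φ sin λ, sin φ).
The central angle between the endpoints is δ = arccos(p₁·p₂) ≈ 1.445 rad (82.8°). The total great-circle distance is δ·R ≈ 1.445 × 6371 ≈ 9208 km, so the target fraction is f = 5000/9208 ≈ 0.543.
Interpolate at f ≈ 0.543 with slerp weights a = sin((1−f)δ)/sin δ ≈ 0.618, b = sin(fδ)/sin δ ≈ 0.712.
p = a·p₁ + b·p₂ ≈ (0.610, -0.120, 0.783); φ = arcsin(p_z) ≈ 51.57°, λ = atan2(p_y, p_x) ≈ -11.12°.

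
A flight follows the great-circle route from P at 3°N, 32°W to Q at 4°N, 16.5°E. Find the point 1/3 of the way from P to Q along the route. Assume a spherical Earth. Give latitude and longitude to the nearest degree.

Convert each endpoint to a unit vector on the sphere (x = cos φ cos λ, y = cos φ sin λ, z = sin φ).
The central angle between the endpoints is δ = arccos(p₁·p₂) ≈ 0.845 rad (48.4°).
Interpolate at f = 1/3 with slerp weights a = sin((1−f)δ)/sin δ ≈ 0.714, b = sin(fδ)/sin δ ≈ 0.372.
p = a·p₁ + b·p₂ ≈ (0.960, -0.273, 0.063); φ = arcsin(p_z) ≈ 3.63°, λ = atan2(p_y, p_x) ≈ -15.85°.

≈ 4°N, 16°W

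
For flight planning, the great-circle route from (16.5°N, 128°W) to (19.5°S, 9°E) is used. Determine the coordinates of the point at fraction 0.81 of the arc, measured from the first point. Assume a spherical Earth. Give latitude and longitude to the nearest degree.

≈ (16°S, 19°W)

Convert each endpoint to a unit vector on the sphere (x = cos φ cos λ, y = cos φ sin λ, z = sin φ).
The central angle between the endpoints is δ = arccos(p₁·p₂) ≈ 2.428 rad (139.1°).
Interpolate at f = 0.81 with slerp weights a = sin((1−f)δ)/sin δ ≈ 0.680, b = sin(fδ)/sin δ ≈ 1.409.
p = a·p₁ + b·p₂ ≈ (0.911, -0.306, -0.277); φ = arcsin(p_z) ≈ -16.10°, λ = atan2(p_y, p_x) ≈ -18.56°.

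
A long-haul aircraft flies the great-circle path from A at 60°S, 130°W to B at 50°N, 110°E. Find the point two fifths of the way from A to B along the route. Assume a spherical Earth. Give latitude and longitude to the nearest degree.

≈ 22°S, 166°E

Write both endpoints as unit vectors p₁, p₂ with components (cos φ cos λ, cos φ sin λ, sin φ).
The central angle between the endpoints is δ = arccos(p₁·p₂) ≈ 2.539 rad (145.5°).
Interpolate at f = 2/5 with slerp weights a = sin((1−f)δ)/sin δ ≈ 1.763, b = sin(fδ)/sin δ ≈ 1.500.
p = a·p₁ + b·p₂ ≈ (-0.897, 0.231, -0.378); φ = arcsin(p_z) ≈ -22.20°, λ = atan2(p_y, p_x) ≈ 165.56°.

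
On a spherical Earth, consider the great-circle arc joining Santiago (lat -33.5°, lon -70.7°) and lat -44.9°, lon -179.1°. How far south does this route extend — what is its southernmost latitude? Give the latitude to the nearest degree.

The great circle lies in the plane with unit normal n̂ = (p₁ × p₂)/|p₁ × p₂|.
Here n̂_z ≈ -0.572; the vertex latitude is φ_max = arccos|n̂_z| ≈ 55.1°.
Check via Clairaut: cos φ_max = |cos φ₁| · sin C = cos(33.5°)·sin(136.7°) ≈ 0.572, again giving ≈ 55.1°.

≈ -55°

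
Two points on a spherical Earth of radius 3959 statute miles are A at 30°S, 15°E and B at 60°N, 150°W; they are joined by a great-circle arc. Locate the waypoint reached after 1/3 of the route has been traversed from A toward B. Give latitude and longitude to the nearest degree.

Convert each endpoint to a unit vector on the sphere (x = cos φ cos λ, y = cos φ sin λ, z = sin φ).
The central angle between the endpoints is δ = arccos(p₁·p₂) ≈ 2.589 rad (148.4°).
Interpolate at f = 1/3 with slerp weights a = sin((1−f)δ)/sin δ ≈ 1.883, b = sin(fδ)/sin δ ≈ 1.448.
p = a·p₁ + b·p₂ ≈ (0.948, 0.060, 0.313); φ = arcsin(p_z) ≈ 18.22°, λ = atan2(p_y, p_x) ≈ 3.62°.

≈ 18°N, 4°E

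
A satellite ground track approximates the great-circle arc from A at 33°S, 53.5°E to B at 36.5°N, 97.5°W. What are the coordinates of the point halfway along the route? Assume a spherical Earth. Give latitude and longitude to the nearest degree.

≈ 7°N, 17°W

Write both endpoints as unit vectors p₁, p₂ with components (cos φ cos λ, cos φ sin λ, sin φ).
The central angle between the endpoints is δ = arccos(p₁·p₂) ≈ 2.723 rad (156.0°).
Interpolate at f = 1/2 with slerp weights a = sin((1−f)δ)/sin δ ≈ 2.406, b = sin(fδ)/sin δ ≈ 2.406.
p = a·p₁ + b·p₂ ≈ (0.948, -0.295, 0.121); φ = arcsin(p_z) ≈ 6.93°, λ = atan2(p_y, p_x) ≈ -17.31°.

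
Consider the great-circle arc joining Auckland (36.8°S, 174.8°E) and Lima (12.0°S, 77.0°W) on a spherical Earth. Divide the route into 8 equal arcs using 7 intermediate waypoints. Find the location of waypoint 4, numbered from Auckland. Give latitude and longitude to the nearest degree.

Write both endpoints as unit vectors p₁, p₂ with components (cos φ cos λ, cos φ sin λ, sin φ).
The central angle between the endpoints is δ = arccos(p₁·p₂) ≈ 1.691 rad (96.9°).
Interpolate at f = 4/8 with slerp weights a = sin((1−f)δ)/sin δ ≈ 0.754, b = sin(fδ)/sin δ ≈ 0.754.
p = a·p₁ + b·p₂ ≈ (-0.435, -0.664, -0.608); φ = arcsin(p_z) ≈ -37.47°, λ = atan2(p_y, p_x) ≈ -123.26°.

≈ (37°S, 123°W)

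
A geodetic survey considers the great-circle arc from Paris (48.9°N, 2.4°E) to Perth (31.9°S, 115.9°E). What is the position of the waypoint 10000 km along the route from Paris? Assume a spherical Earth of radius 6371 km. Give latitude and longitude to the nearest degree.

≈ (4°S, 87°E)

Convert each endpoint to a unit vector on the sphere (x = cos φ cos λ, y = cos φ sin λ, z = sin φ).
The central angle between the endpoints is δ = arccos(p₁·p₂) ≈ 2.240 rad (128.4°). The total great-circle distance is δ·R ≈ 2.240 × 6371 ≈ 14274 km, so the target fraction is f = 10000/14274 ≈ 0.701.
Interpolate at f ≈ 0.701 with slerp weights a = sin((1−f)δ)/sin δ ≈ 0.793, b = sin(fδ)/sin δ ≈ 1.275.
p = a·p₁ + b·p₂ ≈ (0.048, 0.996, -0.076); φ = arcsin(p_z) ≈ -4.39°, λ = atan2(p_y, p_x) ≈ 87.25°.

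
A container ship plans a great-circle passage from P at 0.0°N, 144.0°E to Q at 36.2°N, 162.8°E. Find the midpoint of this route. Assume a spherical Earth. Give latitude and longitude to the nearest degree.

Convert each endpoint to a unit vector on the sphere (x = cos φ cos λ, y = cos φ sin λ, z = sin φ).
The central angle between the endpoints is δ = arccos(p₁·p₂) ≈ 0.701 rad (40.2°).
Interpolate at f = 1/2 with slerp weights a = sin((1−f)δ)/sin δ ≈ 0.532, b = sin(fδ)/sin δ ≈ 0.532.
p = a·p₁ + b·p₂ ≈ (-0.841, 0.440, 0.314); φ = arcsin(p_z) ≈ 18.33°, λ = atan2(p_y, p_x) ≈ 152.39°.

≈ 18°N, 152°E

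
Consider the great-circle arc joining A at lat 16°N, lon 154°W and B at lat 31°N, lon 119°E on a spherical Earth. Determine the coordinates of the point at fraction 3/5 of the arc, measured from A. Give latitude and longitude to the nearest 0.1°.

Convert each endpoint to a unit vector on the sphere (x = cos φ cos λ, y = cos φ sin λ, z = sin φ).
The central angle between the endpoints is δ = arccos(p₁·p₂) ≈ 1.385 rad (79.3°).
Interpolate at f = 3/5 with slerp weights a = sin((1−f)δ)/sin δ ≈ 0.535, b = sin(fδ)/sin δ ≈ 0.751.
p = a·p₁ + b·p₂ ≈ (-0.775, 0.338, 0.535); φ = arcsin(p_z) ≈ 32.31°, λ = atan2(p_y, p_x) ≈ 156.44°.

≈ lat 32.3°N, lon 156.4°E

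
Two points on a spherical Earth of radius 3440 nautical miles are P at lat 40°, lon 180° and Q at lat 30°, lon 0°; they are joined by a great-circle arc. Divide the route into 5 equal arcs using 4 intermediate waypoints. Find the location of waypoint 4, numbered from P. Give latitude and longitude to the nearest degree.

The haversine formula gives a central angle δ ≈ 1.920 rad (110.0°) between the endpoints.
Interpolate at f = 4/5 with slerp weights a = sin((1−f)δ)/sin δ ≈ 0.399, b = sin(fδ)/sin δ ≈ 1.064.
p = a·p₁ + b·p₂ ≈ (0.616, 0.000, 0.788); φ = arcsin(p_z) ≈ 52.00°, λ = atan2(p_y, p_x) ≈ 0.00°.

≈ lat 52°, lon 0°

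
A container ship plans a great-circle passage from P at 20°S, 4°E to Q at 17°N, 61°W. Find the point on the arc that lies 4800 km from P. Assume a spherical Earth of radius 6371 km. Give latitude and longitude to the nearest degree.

From cos δ = sin φ₁ sin φ₂ + cos φ₁ cos φ₂ cos Δλ, the central angle is δ ≈ 1.287 rad (73.8°). The total great-circle distance is δ·R ≈ 1.287 × 6371 ≈ 8201 km, so the target fraction is f = 4800/8201 ≈ 0.585.
Interpolate at f ≈ 0.585 with slerp weights a = sin((1−f)δ)/sin δ ≈ 0.530, b = sin(fδ)/sin δ ≈ 0.713.
p = a·p₁ + b·p₂ ≈ (0.827, -0.561, 0.027); φ = arcsin(p_z) ≈ 1.55°, λ = atan2(p_y, p_x) ≈ -34.16°.

≈ 2°N, 34°W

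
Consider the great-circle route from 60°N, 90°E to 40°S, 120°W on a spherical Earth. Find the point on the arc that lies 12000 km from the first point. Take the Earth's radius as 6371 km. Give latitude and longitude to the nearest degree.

From cos δ = sin φ₁ sin φ₂ + cos φ₁ cos φ₂ cos Δλ, the central angle is δ ≈ 2.665 rad (152.7°). The total great-circle distance is δ·R ≈ 2.665 × 6371 ≈ 16976 km, so the target fraction is f = 12000/16976 ≈ 0.707.
Interpolate at f ≈ 0.707 with slerp weights a = sin((1−f)δ)/sin δ ≈ 1.533, b = sin(fδ)/sin δ ≈ 2.072.
p = a·p₁ + b·p₂ ≈ (-0.794, -0.608, -0.004); φ = arcsin(p_z) ≈ -0.24°, λ = atan2(p_y, p_x) ≈ -142.54°.

≈ 0°N, 143°W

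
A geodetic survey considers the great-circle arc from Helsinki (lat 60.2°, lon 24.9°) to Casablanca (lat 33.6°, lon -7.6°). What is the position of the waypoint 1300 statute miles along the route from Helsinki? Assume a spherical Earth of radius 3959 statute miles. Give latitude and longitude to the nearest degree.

The haversine formula gives a central angle δ ≈ 0.593 rad (34.0°) between the endpoints. The total great-circle distance is δ·R ≈ 0.593 × 3959 ≈ 2347 mi, so the target fraction is f = 1300/2347 ≈ 0.554.
Interpolate at f ≈ 0.554 with slerp weights a = sin((1−f)δ)/sin δ ≈ 0.468, b = sin(fδ)/sin δ ≈ 0.577.
p = a·p₁ + b·p₂ ≈ (0.687, 0.034, 0.725); φ = arcsin(p_z) ≈ 46.51°, λ = atan2(p_y, p_x) ≈ 2.86°.

≈ lat 47°, lon 3°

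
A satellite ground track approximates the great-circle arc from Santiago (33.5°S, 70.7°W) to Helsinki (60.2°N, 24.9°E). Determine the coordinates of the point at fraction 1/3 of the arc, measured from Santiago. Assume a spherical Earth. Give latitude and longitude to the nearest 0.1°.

Write both endpoints as unit vectors p₁, p₂ with components (cos φ cos λ, cos φ sin λ, sin φ).
The central angle between the endpoints is δ = arccos(p₁·p₂) ≈ 2.117 rad (121.3°).
Interpolate at f = 1/3 with slerp weights a = sin((1−f)δ)/sin δ ≈ 1.155, b = sin(fδ)/sin δ ≈ 0.759.
p = a·p₁ + b·p₂ ≈ (0.661, -0.751, 0.021); φ = arcsin(p_z) ≈ 1.20°, λ = atan2(p_y, p_x) ≈ -48.65°.

≈ 1.2°N, 48.6°W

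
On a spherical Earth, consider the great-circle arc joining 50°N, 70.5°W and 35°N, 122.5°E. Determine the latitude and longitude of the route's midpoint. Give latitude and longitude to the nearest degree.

≈ 80°N, 159°E

Convert each endpoint to a unit vector on the sphere (x = cos φ cos λ, y = cos φ sin λ, z = sin φ).
The central angle between the endpoints is δ = arccos(p₁·p₂) ≈ 1.645 rad (94.2°).
Interpolate at f = 1/2 with slerp weights a = sin((1−f)δ)/sin δ ≈ 0.735, b = sin(fδ)/sin δ ≈ 0.735.
p = a·p₁ + b·p₂ ≈ (-0.166, 0.062, 0.984); φ = arcsin(p_z) ≈ 79.80°, λ = atan2(p_y, p_x) ≈ 159.36°.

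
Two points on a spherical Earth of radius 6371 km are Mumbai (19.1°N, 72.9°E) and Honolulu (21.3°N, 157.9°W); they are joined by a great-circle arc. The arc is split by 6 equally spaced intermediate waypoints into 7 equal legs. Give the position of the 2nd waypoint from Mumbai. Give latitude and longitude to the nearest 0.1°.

≈ 35.6°N, 105.6°E

Write both endpoints as unit vectors p₁, p₂ with components (cos φ cos λ, cos φ sin λ, sin φ).
The central angle between the endpoints is δ = arccos(p₁·p₂) ≈ 2.024 rad (115.9°).
Interpolate at f = 2/7 with slerp weights a = sin((1−f)δ)/sin δ ≈ 1.103, b = sin(fδ)/sin δ ≈ 0.608.
p = a·p₁ + b·p₂ ≈ (-0.218, 0.784, 0.582); φ = arcsin(p_z) ≈ 35.58°, λ = atan2(p_y, p_x) ≈ 105.55°.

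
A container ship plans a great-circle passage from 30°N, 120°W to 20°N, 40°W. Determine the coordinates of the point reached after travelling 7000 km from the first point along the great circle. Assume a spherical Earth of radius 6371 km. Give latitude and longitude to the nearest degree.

≈ 24°N, 49°W

Convert each endpoint to a unit vector on the sphere (x = cos φ cos λ, y = cos φ sin λ, z = sin φ).
The central angle between the endpoints is δ = arccos(p₁·p₂) ≈ 1.253 rad (71.8°). The total great-circle distance is δ·R ≈ 1.253 × 6371 ≈ 7984 km, so the target fraction is f = 7000/7984 ≈ 0.877.
Interpolate at f ≈ 0.877 with slerp weights a = sin((1−f)δ)/sin δ ≈ 0.162, b = sin(fδ)/sin δ ≈ 0.938.
p = a·p₁ + b·p₂ ≈ (0.605, -0.688, 0.402); φ = arcsin(p_z) ≈ 23.68°, λ = atan2(p_y, p_x) ≈ -48.67°.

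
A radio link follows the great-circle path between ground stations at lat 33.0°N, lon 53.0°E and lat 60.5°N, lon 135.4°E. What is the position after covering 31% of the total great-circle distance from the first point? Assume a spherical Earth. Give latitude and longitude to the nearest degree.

≈ lat 47°N, lon 68°E

The haversine formula gives a central angle δ ≈ 1.014 rad (58.1°) between the endpoints.
Interpolate at f = 0.31 with slerp weights a = sin((1−f)δ)/sin δ ≈ 0.759, b = sin(fδ)/sin δ ≈ 0.364.
p = a·p₁ + b·p₂ ≈ (0.255, 0.634, 0.730); φ = arcsin(p_z) ≈ 46.89°, λ = atan2(p_y, p_x) ≈ 68.08°.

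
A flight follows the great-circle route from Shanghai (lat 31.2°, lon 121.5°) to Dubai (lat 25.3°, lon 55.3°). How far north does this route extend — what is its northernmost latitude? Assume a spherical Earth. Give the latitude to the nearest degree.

The great circle lies in the plane with unit normal n̂ = (p₁ × p₂)/|p₁ × p₂|.
Here n̂_z ≈ -0.837; the vertex latitude is φ_max = arccos|n̂_z| ≈ 33.2°.

≈ 33°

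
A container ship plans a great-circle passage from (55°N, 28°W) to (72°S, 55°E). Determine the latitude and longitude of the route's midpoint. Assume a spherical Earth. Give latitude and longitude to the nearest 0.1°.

Write both endpoints as unit vectors p₁, p₂ with components (cos φ cos λ, cos φ sin λ, sin φ).
The central angle between the endpoints is δ = arccos(p₁·p₂) ≈ 2.430 rad (139.2°).
Interpolate at f = 1/2 with slerp weights a = sin((1−f)δ)/sin δ ≈ 1.436, b = sin(fδ)/sin δ ≈ 1.436.
p = a·p₁ + b·p₂ ≈ (0.982, -0.023, -0.189); φ = arcsin(p_z) ≈ -10.92°, λ = atan2(p_y, p_x) ≈ -1.35°.

≈ (10.9°S, 1.4°W)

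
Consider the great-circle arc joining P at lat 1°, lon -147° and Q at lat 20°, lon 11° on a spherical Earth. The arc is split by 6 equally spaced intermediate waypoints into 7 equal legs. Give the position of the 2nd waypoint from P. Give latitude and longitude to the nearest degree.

From cos δ = sin φ₁ sin φ₂ + cos φ₁ cos φ₂ cos Δλ, the central angle is δ ≈ 2.616 rad (149.9°).
Interpolate at f = 2/7 with slerp weights a = sin((1−f)δ)/sin δ ≈ 1.906, b = sin(fδ)/sin δ ≈ 1.356.
p = a·p₁ + b·p₂ ≈ (-0.348, -0.795, 0.497); φ = arcsin(p_z) ≈ 29.80°, λ = atan2(p_y, p_x) ≈ -113.64°.

≈ lat 30°, lon -114°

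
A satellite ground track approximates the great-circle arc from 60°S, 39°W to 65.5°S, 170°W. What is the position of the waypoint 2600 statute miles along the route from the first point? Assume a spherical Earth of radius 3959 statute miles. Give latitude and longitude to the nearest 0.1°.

≈ 74.6°S, 147.8°W

Write both endpoints as unit vectors p₁, p₂ with components (cos φ cos λ, cos φ sin λ, sin φ).
The central angle between the endpoints is δ = arccos(p₁·p₂) ≈ 0.861 rad (49.3°). The total great-circle distance is δ·R ≈ 0.861 × 3959 ≈ 3407 mi, so the target fraction is f = 2600/3407 ≈ 0.763.
Interpolate at f ≈ 0.763 with slerp weights a = sin((1−f)δ)/sin δ ≈ 0.267, b = sin(fδ)/sin δ ≈ 0.805.
p = a·p₁ + b·p₂ ≈ (-0.225, -0.142, -0.964); φ = arcsin(p_z) ≈ -74.56°, λ = atan2(p_y, p_x) ≈ -147.76°.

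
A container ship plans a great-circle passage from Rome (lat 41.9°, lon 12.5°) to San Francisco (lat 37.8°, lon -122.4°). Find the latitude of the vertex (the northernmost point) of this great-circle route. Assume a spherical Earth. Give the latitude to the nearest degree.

The great circle lies in the plane with unit normal n̂ = (p₁ × p₂)/|p₁ × p₂|.
Here n̂_z ≈ -0.417; the vertex latitude is φ_max = arccos|n̂_z| ≈ 65.4°.
Check via Clairaut: cos φ_max = |cos φ₁| · sin C = cos(41.9°)·sin(34.0°) ≈ 0.417, again giving ≈ 65.4°.

≈ 65°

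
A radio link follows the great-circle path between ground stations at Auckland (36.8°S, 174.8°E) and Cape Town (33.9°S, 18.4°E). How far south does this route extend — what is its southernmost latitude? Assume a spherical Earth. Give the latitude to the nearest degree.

≈ 74°S

The great circle lies in the plane with unit normal n̂ = (p₁ × p₂)/|p₁ × p₂|.
Here n̂_z ≈ -0.277; the vertex latitude is φ_max = arccos|n̂_z| ≈ 73.9°.
Check via Clairaut: cos φ_max = |cos φ₁| · sin C = cos(36.8°)·sin(159.8°) ≈ 0.277, again giving ≈ 73.9°.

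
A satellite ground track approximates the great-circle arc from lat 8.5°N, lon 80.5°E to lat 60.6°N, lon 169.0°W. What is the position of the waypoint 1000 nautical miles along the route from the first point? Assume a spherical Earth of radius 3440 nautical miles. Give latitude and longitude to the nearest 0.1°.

Write both endpoints as unit vectors p₁, p₂ with components (cos φ cos λ, cos φ sin λ, sin φ).
The central angle between the endpoints is δ = arccos(p₁·p₂) ≈ 1.612 rad (92.4°). The total great-circle distance is δ·R ≈ 1.612 × 3440 ≈ 5546 nmi, so the target fraction is f = 1000/5546 ≈ 0.180.
Interpolate at f ≈ 0.180 with slerp weights a = sin((1−f)δ)/sin δ ≈ 0.970, b = sin(fδ)/sin δ ≈ 0.287.
p = a·p₁ + b·p₂ ≈ (0.020, 0.919, 0.393); φ = arcsin(p_z) ≈ 23.16°, λ = atan2(p_y, p_x) ≈ 88.75°.

≈ lat 23.2°N, lon 88.7°E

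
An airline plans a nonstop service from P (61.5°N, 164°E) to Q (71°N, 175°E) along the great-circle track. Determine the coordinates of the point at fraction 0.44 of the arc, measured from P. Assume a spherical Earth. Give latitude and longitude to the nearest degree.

≈ (66°N, 168°E)

The haversine formula gives a central angle δ ≈ 0.182 rad (10.4°) between the endpoints.
Interpolate at f = 0.44 with slerp weights a = sin((1−f)δ)/sin δ ≈ 0.562, b = sin(fδ)/sin δ ≈ 0.442.
p = a·p₁ + b·p₂ ≈ (-0.401, 0.086, 0.912); φ = arcsin(p_z) ≈ 65.77°, λ = atan2(p_y, p_x) ≈ 167.84°.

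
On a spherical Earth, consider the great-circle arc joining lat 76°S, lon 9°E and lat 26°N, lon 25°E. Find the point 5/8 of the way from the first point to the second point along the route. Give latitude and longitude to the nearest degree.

From cos δ = sin φ₁ sin φ₂ + cos φ₁ cos φ₂ cos Δλ, the central angle is δ ≈ 1.789 rad (102.5°).
Interpolate at f = 5/8 with slerp weights a = sin((1−f)δ)/sin δ ≈ 0.637, b = sin(fδ)/sin δ ≈ 0.921.
p = a·p₁ + b·p₂ ≈ (0.902, 0.374, -0.214); φ = arcsin(p_z) ≈ -12.36°, λ = atan2(p_y, p_x) ≈ 22.51°.

≈ lat 12°S, lon 23°E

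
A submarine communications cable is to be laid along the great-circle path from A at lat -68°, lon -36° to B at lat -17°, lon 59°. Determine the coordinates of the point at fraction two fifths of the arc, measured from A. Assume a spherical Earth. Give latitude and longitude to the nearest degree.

≈ lat -57°, lon 29°

Convert each endpoint to a unit vector on the sphere (x = cos φ cos λ, y = cos φ sin λ, z = sin φ).
The central angle between the endpoints is δ = arccos(p₁·p₂) ≈ 1.329 rad (76.1°).
Interpolate at f = 2/5 with slerp weights a = sin((1−f)δ)/sin δ ≈ 0.737, b = sin(fδ)/sin δ ≈ 0.522.
p = a·p₁ + b·p₂ ≈ (0.480, 0.266, -0.836); φ = arcsin(p_z) ≈ -56.70°, λ = atan2(p_y, p_x) ≈ 28.94°.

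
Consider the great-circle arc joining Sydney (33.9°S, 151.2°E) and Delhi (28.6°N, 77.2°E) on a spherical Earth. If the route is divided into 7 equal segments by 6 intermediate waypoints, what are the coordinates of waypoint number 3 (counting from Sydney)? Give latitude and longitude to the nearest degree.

From cos δ = sin φ₁ sin φ₂ + cos φ₁ cos φ₂ cos Δλ, the central angle is δ ≈ 1.637 rad (93.8°).
Interpolate at f = 3/7 with slerp weights a = sin((1−f)δ)/sin δ ≈ 0.807, b = sin(fδ)/sin δ ≈ 0.647.
p = a·p₁ + b·p₂ ≈ (-0.461, 0.876, -0.140); φ = arcsin(p_z) ≈ -8.06°, λ = atan2(p_y, p_x) ≈ 117.74°.

≈ 8°S, 118°E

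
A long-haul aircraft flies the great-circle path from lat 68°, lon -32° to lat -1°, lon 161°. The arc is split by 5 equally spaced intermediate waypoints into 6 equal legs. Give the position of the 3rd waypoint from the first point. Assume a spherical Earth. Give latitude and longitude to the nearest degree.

Convert each endpoint to a unit vector on the sphere (x = cos φ cos λ, y = cos φ sin λ, z = sin φ).
The central angle between the endpoints is δ = arccos(p₁·p₂) ≈ 1.962 rad (112.4°).
Interpolate at f = 3/6 with slerp weights a = sin((1−f)δ)/sin δ ≈ 0.899, b = sin(fδ)/sin δ ≈ 0.899.
p = a·p₁ + b·p₂ ≈ (-0.564, 0.114, 0.818); φ = arcsin(p_z) ≈ 54.86°, λ = atan2(p_y, p_x) ≈ 168.56°.

≈ lat 55°, lon 169°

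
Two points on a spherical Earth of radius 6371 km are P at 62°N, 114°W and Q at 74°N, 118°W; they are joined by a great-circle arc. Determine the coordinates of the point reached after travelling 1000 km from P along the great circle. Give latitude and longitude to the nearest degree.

≈ 71°N, 117°W

Write both endpoints as unit vectors p₁, p₂ with components (cos φ cos λ, cos φ sin λ, sin φ).
The central angle between the endpoints is δ = arccos(p₁·p₂) ≈ 0.211 rad (12.1°). The total great-circle distance is δ·R ≈ 0.211 × 6371 ≈ 1344 km, so the target fraction is f = 1000/1344 ≈ 0.744.
Interpolate at f ≈ 0.744 with slerp weights a = sin((1−f)δ)/sin δ ≈ 0.258, b = sin(fδ)/sin δ ≈ 0.747.
p = a·p₁ + b·p₂ ≈ (-0.146, -0.292, 0.945); φ = arcsin(p_z) ≈ 70.94°, λ = atan2(p_y, p_x) ≈ -116.52°.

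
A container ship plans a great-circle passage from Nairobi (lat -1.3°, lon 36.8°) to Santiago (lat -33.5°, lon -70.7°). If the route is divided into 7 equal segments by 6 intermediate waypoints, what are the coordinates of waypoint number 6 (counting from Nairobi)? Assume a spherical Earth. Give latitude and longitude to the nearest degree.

The haversine formula gives a central angle δ ≈ 1.811 rad (103.8°) between the endpoints.
Interpolate at f = 6/7 with slerp weights a = sin((1−f)δ)/sin δ ≈ 0.263, b = sin(fδ)/sin δ ≈ 1.029.
p = a·p₁ + b·p₂ ≈ (0.495, -0.652, -0.574); φ = arcsin(p_z) ≈ -35.04°, λ = atan2(p_y, p_x) ≈ -52.83°.

≈ lat -35°, lon -53°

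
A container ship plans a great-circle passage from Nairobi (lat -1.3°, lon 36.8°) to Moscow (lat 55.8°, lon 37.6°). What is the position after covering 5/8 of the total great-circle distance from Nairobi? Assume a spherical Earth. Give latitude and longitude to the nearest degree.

Write both endpoints as unit vectors p₁, p₂ with components (cos φ cos λ, cos φ sin λ, sin φ).
The central angle between the endpoints is δ = arccos(p₁·p₂) ≈ 0.997 rad (57.1°).
Interpolate at f = 5/8 with slerp weights a = sin((1−f)δ)/sin δ ≈ 0.435, b = sin(fδ)/sin δ ≈ 0.695.
p = a·p₁ + b·p₂ ≈ (0.658, 0.499, 0.565); φ = arcsin(p_z) ≈ 34.39°, λ = atan2(p_y, p_x) ≈ 37.18°.

≈ lat 34°, lon 37°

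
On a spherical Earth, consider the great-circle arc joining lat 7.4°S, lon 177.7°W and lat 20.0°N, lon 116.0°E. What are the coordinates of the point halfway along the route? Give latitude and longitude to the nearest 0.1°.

Convert each endpoint to a unit vector on the sphere (x = cos φ cos λ, y = cos φ sin λ, z = sin φ).
The central angle between the endpoints is δ = arccos(p₁·p₂) ≈ 1.234 rad (70.7°).
Interpolate at f = 1/2 with slerp weights a = sin((1−f)δ)/sin δ ≈ 0.613, b = sin(fδ)/sin δ ≈ 0.613.
p = a·p₁ + b·p₂ ≈ (-0.860, 0.493, 0.131); φ = arcsin(p_z) ≈ 7.51°, λ = atan2(p_y, p_x) ≈ 150.16°.

≈ lat 7.5°N, lon 150.2°E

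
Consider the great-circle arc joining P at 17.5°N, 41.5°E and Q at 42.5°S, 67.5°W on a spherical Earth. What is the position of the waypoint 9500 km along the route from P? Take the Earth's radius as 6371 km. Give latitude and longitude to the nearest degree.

≈ 35°S, 29°W

From cos δ = sin φ₁ sin φ₂ + cos φ₁ cos φ₂ cos Δλ, the central angle is δ ≈ 2.018 rad (115.6°). The total great-circle distance is δ·R ≈ 2.018 × 6371 ≈ 12854 km, so the target fraction is f = 9500/12854 ≈ 0.739.
Interpolate at f ≈ 0.739 with slerp weights a = sin((1−f)δ)/sin δ ≈ 0.557, b = sin(fδ)/sin δ ≈ 1.105.
p = a·p₁ + b·p₂ ≈ (0.710, -0.401, -0.579); φ = arcsin(p_z) ≈ -35.39°, λ = atan2(p_y, p_x) ≈ -29.45°.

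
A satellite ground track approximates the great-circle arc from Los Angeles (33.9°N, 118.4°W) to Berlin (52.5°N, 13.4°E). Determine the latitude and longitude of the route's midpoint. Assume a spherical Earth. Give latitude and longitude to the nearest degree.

≈ (65°N, 71°W)

Write both endpoints as unit vectors p₁, p₂ with components (cos φ cos λ, cos φ sin λ, sin φ).
The central angle between the endpoints is δ = arccos(p₁·p₂) ≈ 1.465 rad (83.9°).
Interpolate at f = 1/2 with slerp weights a = sin((1−f)δ)/sin δ ≈ 0.672, b = sin(fδ)/sin δ ≈ 0.672.
p = a·p₁ + b·p₂ ≈ (0.133, -0.396, 0.909); φ = arcsin(p_z) ≈ 65.31°, λ = atan2(p_y, p_x) ≈ -71.47°.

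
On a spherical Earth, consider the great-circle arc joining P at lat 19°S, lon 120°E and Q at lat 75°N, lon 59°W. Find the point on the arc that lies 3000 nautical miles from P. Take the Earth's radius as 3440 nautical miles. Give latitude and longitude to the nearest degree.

≈ lat 31°N, lon 120°E

The haversine formula gives a central angle δ ≈ 2.164 rad (124.0°) between the endpoints. The total great-circle distance is δ·R ≈ 2.164 × 3440 ≈ 7445 nmi, so the target fraction is f = 3000/7445 ≈ 0.403.
Interpolate at f ≈ 0.403 with slerp weights a = sin((1−f)δ)/sin δ ≈ 1.160, b = sin(fδ)/sin δ ≈ 0.924.
p = a·p₁ + b·p₂ ≈ (-0.425, 0.745, 0.515); φ = arcsin(p_z) ≈ 30.97°, λ = atan2(p_y, p_x) ≈ 119.72°.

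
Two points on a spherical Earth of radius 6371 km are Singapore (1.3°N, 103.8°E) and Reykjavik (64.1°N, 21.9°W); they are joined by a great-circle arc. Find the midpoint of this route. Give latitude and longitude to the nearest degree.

Write both endpoints as unit vectors p₁, p₂ with components (cos φ cos λ, cos φ sin λ, sin φ).
The central angle between the endpoints is δ = arccos(p₁·p₂) ≈ 1.807 rad (103.6°).
Interpolate at f = 1/2 with slerp weights a = sin((1−f)δ)/sin δ ≈ 0.808, b = sin(fδ)/sin δ ≈ 0.808.
p = a·p₁ + b·p₂ ≈ (0.135, 0.653, 0.745); φ = arcsin(p_z) ≈ 48.19°, λ = atan2(p_y, p_x) ≈ 78.33°.

≈ 48°N, 78°E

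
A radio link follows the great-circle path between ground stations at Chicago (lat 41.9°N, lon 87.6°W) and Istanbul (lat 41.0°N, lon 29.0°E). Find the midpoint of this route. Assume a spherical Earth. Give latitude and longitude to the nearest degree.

Write both endpoints as unit vectors p₁, p₂ with components (cos φ cos λ, cos φ sin λ, sin φ).
The central angle between the endpoints is δ = arccos(p₁·p₂) ≈ 1.383 rad (79.2°).
Interpolate at f = 1/2 with slerp weights a = sin((1−f)δ)/sin δ ≈ 0.649, b = sin(fδ)/sin δ ≈ 0.649.
p = a·p₁ + b·p₂ ≈ (0.449, -0.245, 0.859); φ = arcsin(p_z) ≈ 59.25°, λ = atan2(p_y, p_x) ≈ -28.66°.

≈ lat 59°N, lon 29°W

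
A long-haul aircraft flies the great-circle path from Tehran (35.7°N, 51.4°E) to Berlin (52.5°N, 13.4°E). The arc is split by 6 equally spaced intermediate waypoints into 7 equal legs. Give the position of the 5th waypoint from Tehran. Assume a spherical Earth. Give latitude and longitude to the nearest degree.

The haversine formula gives a central angle δ ≈ 0.550 rad (31.5°) between the endpoints.
Interpolate at f = 5/7 with slerp weights a = sin((1−f)δ)/sin δ ≈ 0.299, b = sin(fδ)/sin δ ≈ 0.732.
p = a·p₁ + b·p₂ ≈ (0.585, 0.293, 0.756); φ = arcsin(p_z) ≈ 49.09°, λ = atan2(p_y, p_x) ≈ 26.62°.

≈ (49°N, 27°E)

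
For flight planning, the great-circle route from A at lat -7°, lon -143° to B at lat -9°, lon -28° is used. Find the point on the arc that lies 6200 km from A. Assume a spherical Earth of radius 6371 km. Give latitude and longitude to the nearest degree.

Convert each endpoint to a unit vector on the sphere (x = cos φ cos λ, y = cos φ sin λ, z = sin φ).
The central angle between the endpoints is δ = arccos(p₁·p₂) ≈ 1.977 rad (113.3°). The total great-circle distance is δ·R ≈ 1.977 × 6371 ≈ 12596 km, so the target fraction is f = 6200/12596 ≈ 0.492.
Interpolate at f ≈ 0.492 with slerp weights a = sin((1−f)δ)/sin δ ≈ 0.918, b = sin(fδ)/sin δ ≈ 0.900.
p = a·p₁ + b·p₂ ≈ (0.057, -0.966, -0.253); φ = arcsin(p_z) ≈ -14.64°, λ = atan2(p_y, p_x) ≈ -86.63°.

≈ lat -15°, lon -87°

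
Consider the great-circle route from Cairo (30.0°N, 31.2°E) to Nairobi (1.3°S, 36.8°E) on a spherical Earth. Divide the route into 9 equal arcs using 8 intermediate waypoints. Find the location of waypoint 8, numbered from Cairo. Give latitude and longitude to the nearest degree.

From cos δ = sin φ₁ sin φ₂ + cos φ₁ cos φ₂ cos Δλ, the central angle is δ ≈ 0.554 rad (31.8°).
Interpolate at f = 8/9 with slerp weights a = sin((1−f)δ)/sin δ ≈ 0.117, b = sin(fδ)/sin δ ≈ 0.899.
p = a·p₁ + b·p₂ ≈ (0.806, 0.591, 0.038); φ = arcsin(p_z) ≈ 2.18°, λ = atan2(p_y, p_x) ≈ 36.23°.

≈ 2°N, 36°E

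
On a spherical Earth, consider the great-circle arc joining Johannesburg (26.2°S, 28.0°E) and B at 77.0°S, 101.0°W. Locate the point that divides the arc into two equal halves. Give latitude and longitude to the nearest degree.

Write both endpoints as unit vectors p₁, p₂ with components (cos φ cos λ, cos φ sin λ, sin φ).
The central angle between the endpoints is δ = arccos(p₁·p₂) ≈ 1.263 rad (72.4°).
Interpolate at f = 1/2 with slerp weights a = sin((1−f)δ)/sin δ ≈ 0.619, b = sin(fδ)/sin δ ≈ 0.619.
p = a·p₁ + b·p₂ ≈ (0.464, 0.124, -0.877); φ = arcsin(p_z) ≈ -61.29°, λ = atan2(p_y, p_x) ≈ 14.97°.

≈ 61°S, 15°E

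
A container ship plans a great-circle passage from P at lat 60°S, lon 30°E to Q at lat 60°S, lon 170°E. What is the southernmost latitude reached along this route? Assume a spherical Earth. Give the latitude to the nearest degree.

≈ 79°S

The great circle lies in the plane with unit normal n̂ = (p₁ × p₂)/|p₁ × p₂|.
Here n̂_z ≈ +0.194; the vertex latitude is φ_max = arccos|n̂_z| ≈ 78.8°.
Check via Clairaut: cos φ_max = |cos φ₁| · sin C = cos(60.0°)·sin(157.2°) ≈ 0.194, again giving ≈ 78.8°.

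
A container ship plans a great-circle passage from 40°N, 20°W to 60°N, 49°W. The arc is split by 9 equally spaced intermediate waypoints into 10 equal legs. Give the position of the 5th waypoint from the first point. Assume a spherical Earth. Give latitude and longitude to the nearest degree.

≈ 51°N, 31°W

Write both endpoints as unit vectors p₁, p₂ with components (cos φ cos λ, cos φ sin λ, sin φ).
The central angle between the endpoints is δ = arccos(p₁·p₂) ≈ 0.470 rad (26.9°).
Interpolate at f = 5/10 with slerp weights a = sin((1−f)δ)/sin δ ≈ 0.514, b = sin(fδ)/sin δ ≈ 0.514.
p = a·p₁ + b·p₂ ≈ (0.539, -0.329, 0.776); φ = arcsin(p_z) ≈ 50.87°, λ = atan2(p_y, p_x) ≈ -31.39°.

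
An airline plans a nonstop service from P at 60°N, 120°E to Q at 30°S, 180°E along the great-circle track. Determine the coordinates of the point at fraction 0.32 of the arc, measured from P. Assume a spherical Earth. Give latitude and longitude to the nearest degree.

≈ 34°N, 150°E

Convert each endpoint to a unit vector on the sphere (x = cos φ cos λ, y = cos φ sin λ, z = sin φ).
The central angle between the endpoints is δ = arccos(p₁·p₂) ≈ 1.789 rad (102.5°).
Interpolate at f = 0.32 with slerp weights a = sin((1−f)δ)/sin δ ≈ 0.961, b = sin(fδ)/sin δ ≈ 0.555.
p = a·p₁ + b·p₂ ≈ (-0.721, 0.416, 0.555); φ = arcsin(p_z) ≈ 33.68°, λ = atan2(p_y, p_x) ≈ 150.01°.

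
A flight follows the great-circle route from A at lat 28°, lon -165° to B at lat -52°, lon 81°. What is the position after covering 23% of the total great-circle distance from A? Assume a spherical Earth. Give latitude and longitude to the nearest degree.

From cos δ = sin φ₁ sin φ₂ + cos φ₁ cos φ₂ cos Δλ, the central angle is δ ≈ 2.203 rad (126.2°).
Interpolate at f = 0.23 with slerp weights a = sin((1−f)δ)/sin δ ≈ 1.230, b = sin(fδ)/sin δ ≈ 0.602.
p = a·p₁ + b·p₂ ≈ (-0.991, 0.085, 0.103); φ = arcsin(p_z) ≈ 5.93°, λ = atan2(p_y, p_x) ≈ 175.11°.

≈ lat 6°, lon 175°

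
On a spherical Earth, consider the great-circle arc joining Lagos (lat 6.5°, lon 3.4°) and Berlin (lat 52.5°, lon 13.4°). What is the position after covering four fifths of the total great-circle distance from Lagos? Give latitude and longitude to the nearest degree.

Convert each endpoint to a unit vector on the sphere (x = cos φ cos λ, y = cos φ sin λ, z = sin φ).
The central angle between the endpoints is δ = arccos(p₁·p₂) ≈ 0.816 rad (46.7°).
Interpolate at f = 4/5 with slerp weights a = sin((1−f)δ)/sin δ ≈ 0.223, b = sin(fδ)/sin δ ≈ 0.834.
p = a·p₁ + b·p₂ ≈ (0.715, 0.131, 0.687); φ = arcsin(p_z) ≈ 43.38°, λ = atan2(p_y, p_x) ≈ 10.37°.

≈ lat 43°, lon 10°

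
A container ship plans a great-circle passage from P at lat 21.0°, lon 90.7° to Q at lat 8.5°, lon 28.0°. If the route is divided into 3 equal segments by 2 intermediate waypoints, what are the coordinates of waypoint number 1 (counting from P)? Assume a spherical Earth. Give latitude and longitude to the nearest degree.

Convert each endpoint to a unit vector on the sphere (x = cos φ cos λ, y = cos φ sin λ, z = sin φ).
The central angle between the endpoints is δ = arccos(p₁·p₂) ≈ 1.074 rad (61.5°).
Interpolate at f = 1/3 with slerp weights a = sin((1−f)δ)/sin δ ≈ 0.747, b = sin(fδ)/sin δ ≈ 0.399.
p = a·p₁ + b·p₂ ≈ (0.340, 0.882, 0.326); φ = arcsin(p_z) ≈ 19.06°, λ = atan2(p_y, p_x) ≈ 68.95°.

≈ lat 19°, lon 69°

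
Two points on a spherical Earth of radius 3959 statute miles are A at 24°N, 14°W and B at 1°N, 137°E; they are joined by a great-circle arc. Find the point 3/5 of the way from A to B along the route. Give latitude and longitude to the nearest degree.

From cos δ = sin φ₁ sin φ₂ + cos φ₁ cos φ₂ cos Δλ, the central angle is δ ≈ 2.485 rad (142.4°).
Interpolate at f = 3/5 with slerp weights a = sin((1−f)δ)/sin δ ≈ 1.372, b = sin(fδ)/sin δ ≈ 1.632.
p = a·p₁ + b·p₂ ≈ (0.023, 0.810, 0.587); φ = arcsin(p_z) ≈ 35.92°, λ = atan2(p_y, p_x) ≈ 88.38°.

≈ 36°N, 88°E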